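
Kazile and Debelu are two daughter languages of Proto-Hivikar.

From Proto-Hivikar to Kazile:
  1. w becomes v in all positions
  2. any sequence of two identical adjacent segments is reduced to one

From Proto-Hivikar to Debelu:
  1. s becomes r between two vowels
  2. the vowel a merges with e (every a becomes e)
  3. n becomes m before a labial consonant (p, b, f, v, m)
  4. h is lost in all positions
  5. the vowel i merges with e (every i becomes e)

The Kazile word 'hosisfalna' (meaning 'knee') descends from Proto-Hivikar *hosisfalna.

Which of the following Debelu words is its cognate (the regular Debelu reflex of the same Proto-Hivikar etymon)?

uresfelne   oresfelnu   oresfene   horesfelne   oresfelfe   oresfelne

oresfelne

Debelu: start from *hosisfalna.
  rule 1 (rhotacism): hosisfalna → horisfalna
  rule 2 (vowel merger): horisfalna → horisfelne
  rule 3: no change — horisfelne
  rule 4 (h-loss): horisfelne → orisfelne
  rule 5 (vowel merger): orisfelne → oresfelne
  ⇒ Debelu oresfelne
Among the options, 'oresfelne' alone shows every Debelu change applied in order.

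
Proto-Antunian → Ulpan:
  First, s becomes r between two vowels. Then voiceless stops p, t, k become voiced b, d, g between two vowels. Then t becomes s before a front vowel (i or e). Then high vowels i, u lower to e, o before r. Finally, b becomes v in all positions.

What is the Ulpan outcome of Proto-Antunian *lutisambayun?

luderamvayun

Ulpan: *lutisambayun > lutirambayun > ludirambayun > luderambayun > luderamvayun  (by rhotacism, intervocalic voicing, pre-rhotic lowering, unconditioned shift)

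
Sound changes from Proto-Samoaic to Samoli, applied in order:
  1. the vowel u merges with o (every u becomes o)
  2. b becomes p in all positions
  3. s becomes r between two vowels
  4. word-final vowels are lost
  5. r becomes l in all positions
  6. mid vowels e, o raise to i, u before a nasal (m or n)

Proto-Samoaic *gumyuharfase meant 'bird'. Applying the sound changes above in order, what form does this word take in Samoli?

Samoli: *gumyuharfase > gomyoharfase > gomyoharfare > gomyoharfar > gomyohalfal > gumyohalfal  (by vowel merger, rhotacism, apocope, unconditioned shift, pre-nasal raising)

gumyohalfal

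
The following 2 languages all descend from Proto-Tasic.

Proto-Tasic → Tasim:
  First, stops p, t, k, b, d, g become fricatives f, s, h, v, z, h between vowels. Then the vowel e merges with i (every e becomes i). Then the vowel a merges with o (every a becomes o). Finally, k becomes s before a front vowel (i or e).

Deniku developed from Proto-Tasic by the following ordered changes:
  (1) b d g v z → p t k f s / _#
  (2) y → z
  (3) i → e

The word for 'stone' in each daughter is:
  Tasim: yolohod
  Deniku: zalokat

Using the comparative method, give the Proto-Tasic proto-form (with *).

*yalokad

Position 7: Tasim has d, Deniku has t. Tasim preserves d here (none of its changes turn any other segment into d), so the proto-segment is *d.
Position 5: Tasim has h, Deniku has k. Taking the neighbouring segments as reconstructed: Tasim h could go back to *k or *g or *h; Deniku k can only go back to *k — the one source consistent with every daughter is *k.
Continuing position by position gives *yalokad; check it forward:
Tasim: *yalokad
  yalokad → yalohad   [intervocalic lenition]
  yalohad (rule 2 does not apply)
  yalohad → yolohod   [vowel merger]
  yolohod (rule 4 does not apply)
  giving Tasim yolohod.
Deniku: *yalokad
  yalokad → yalokat   [final devoicing]
  yalokat → zalokat   [unconditioned shift]
  zalokat (rule 3 does not apply)
  giving Deniku zalokat.
Only *yalokad yields all of Tasim yolohod, Deniku zalokat.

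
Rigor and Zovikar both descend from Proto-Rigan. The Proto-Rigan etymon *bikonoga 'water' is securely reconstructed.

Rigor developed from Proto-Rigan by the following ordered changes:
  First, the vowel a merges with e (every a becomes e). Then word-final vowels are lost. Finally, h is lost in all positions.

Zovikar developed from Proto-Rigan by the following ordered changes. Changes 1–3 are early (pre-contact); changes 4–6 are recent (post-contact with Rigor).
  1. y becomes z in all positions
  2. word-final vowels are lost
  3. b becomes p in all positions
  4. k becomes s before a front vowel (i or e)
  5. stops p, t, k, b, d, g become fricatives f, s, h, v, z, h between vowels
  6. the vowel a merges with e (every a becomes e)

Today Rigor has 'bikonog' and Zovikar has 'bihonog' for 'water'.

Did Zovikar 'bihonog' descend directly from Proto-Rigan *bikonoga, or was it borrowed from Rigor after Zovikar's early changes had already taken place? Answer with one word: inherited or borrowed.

If inherited, *bikonoga would pass through all of Zovikar's changes:
Zovikar: *bikonoga > bikonog > pikonog > pihonog  (by apocope, unconditioned shift, intervocalic lenition)
If borrowed from Rigor 'bikonog' after the early changes, it would undergo only the recent ones:
  rule 4 (palatalisation): no change (bikonog)
  rule 5 (intervocalic lenition): bikonog → bihonog
  rule 6 (vowel merger): no change (bihonog)
  ⇒ as a loan: bihonog
Zovikar 'bihonog' matches the loan outcome 'bihonog', not the inherited 'pihonog' — it skipped the early Zovikar changes, so it was borrowed from Rigor.

borrowed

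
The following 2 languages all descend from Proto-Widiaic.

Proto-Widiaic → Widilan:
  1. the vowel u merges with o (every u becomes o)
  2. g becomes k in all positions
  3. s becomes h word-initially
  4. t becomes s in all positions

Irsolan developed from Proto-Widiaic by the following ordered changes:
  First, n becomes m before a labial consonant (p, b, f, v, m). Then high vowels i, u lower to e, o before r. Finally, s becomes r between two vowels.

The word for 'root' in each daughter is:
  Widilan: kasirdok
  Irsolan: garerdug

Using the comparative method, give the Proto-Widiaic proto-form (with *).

Position 3: Widilan has s, Irsolan has r. Taking the neighbouring segments as reconstructed: Widilan s could go back to *t or *s; Irsolan r could go back to *s or *r — the one source consistent with every daughter is *s.
Position 7: Widilan has o, Irsolan has u. Irsolan preserves u here (none of its changes turn any other segment into u), so the proto-segment is *u.
Position 4: Widilan has i, Irsolan has e. Widilan preserves i here (none of its changes turn any other segment into i), so the proto-segment is *i.
Continuing position by position gives *gasirdug; check it forward:
Widilan: start from *gasirdug.
  rule 1 (vowel merger): gasirdug → gasirdog
  rule 2 (unconditioned shift): gasirdog → kasirdok
  rule 3: no change — kasirdok
  rule 4: no change — kasirdok
  ⇒ Widilan kasirdok
Irsolan: start from *gasirdug.
  rule 1: no change — gasirdug
  rule 2 (pre-rhotic lowering): gasirdug → gaserdug
  rule 3 (rhotacism): gaserdug → garerdug
  ⇒ Irsolan garerdug
No other proto-form is consistent with every reflex, so the reconstruction is *gasirdug.

*gasirdug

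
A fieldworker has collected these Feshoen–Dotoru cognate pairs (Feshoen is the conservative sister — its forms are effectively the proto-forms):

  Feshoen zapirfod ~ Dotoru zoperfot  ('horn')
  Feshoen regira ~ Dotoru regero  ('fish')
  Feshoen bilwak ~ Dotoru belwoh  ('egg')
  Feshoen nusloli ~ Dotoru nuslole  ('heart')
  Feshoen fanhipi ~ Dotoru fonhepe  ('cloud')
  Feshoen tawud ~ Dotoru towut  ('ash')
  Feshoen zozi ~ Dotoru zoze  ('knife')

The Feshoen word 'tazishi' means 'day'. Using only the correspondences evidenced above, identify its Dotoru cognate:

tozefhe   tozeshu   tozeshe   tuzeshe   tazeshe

bilwak ~ belwoh, tawud ~ towut — Feshoen a corresponds to Dotoru o after a consonant, before a consonant other than r, m, n, p, b, f, v.
bilwak ~ belwoh — Feshoen i corresponds to Dotoru e after a consonant, before a consonant other than r, m, n, p, b, f, v.
nusloli ~ nuslole, fanhipi ~ fonhepe — Feshoen i corresponds to Dotoru e word-finally.
Applying these to Feshoen 'tazishi':
  tazishi → tozishi   (a→o after a consonant, before a consonant other than r, m, n, p, b, f, v)
  tozishi → tozeshi   (i→e after a consonant, before a consonant other than r, m, n, p, b, f, v)
  tozeshi → tozeshe   (i→e word-finally)
So the Dotoru cognate is 'tozeshe'.

tozeshe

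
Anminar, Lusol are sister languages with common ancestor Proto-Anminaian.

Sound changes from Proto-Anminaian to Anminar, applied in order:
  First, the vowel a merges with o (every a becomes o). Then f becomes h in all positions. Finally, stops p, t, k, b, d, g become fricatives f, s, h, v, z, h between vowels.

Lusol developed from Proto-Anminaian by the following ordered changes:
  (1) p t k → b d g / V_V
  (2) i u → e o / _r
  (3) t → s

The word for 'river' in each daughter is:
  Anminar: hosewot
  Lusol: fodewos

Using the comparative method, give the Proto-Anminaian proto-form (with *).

Position 7: Anminar has t, Lusol has s. Anminar preserves t here (none of its changes turn any other segment into t), so the proto-segment is *t.
Position 3: Anminar has s, Lusol has d. Taking the neighbouring segments as reconstructed: Anminar s could go back to *t or *s; Lusol d could go back to *t or *d — the one source consistent with every daughter is *t.
Position 1: Anminar has h, Lusol has f. Lusol preserves f here (none of its changes turn any other segment into f), so the proto-segment is *f.
The remaining positions agree across the daughters. Check the candidate against every language:
Anminar: *fotewot > hotewot > hosewot  (by unconditioned shift, intervocalic lenition)
Lusol: *fotewot
  fotewot → fodewot   [intervocalic voicing]
  fodewot (rule 2 does not apply)
  fodewot → fodewos   [unconditioned shift]
  giving Lusol fodewos.
No other proto-form is consistent with every reflex, so the reconstruction is *fotewot.

*fotewot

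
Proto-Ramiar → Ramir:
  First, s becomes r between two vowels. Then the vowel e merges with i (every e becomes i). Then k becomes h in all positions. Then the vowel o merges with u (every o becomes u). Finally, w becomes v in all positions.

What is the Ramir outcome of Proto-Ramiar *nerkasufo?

nirharufu

Ramir: start from *nerkasufo.
  rule 1 (rhotacism): nerkasufo → nerkarufo
  rule 2 (vowel merger): nerkarufo → nirkarufo
  rule 3 (unconditioned shift): nirkarufo → nirharufo
  rule 4 (vowel merger): nirharufo → nirharufu
  rule 5: no change — nirharufu
  ⇒ Ramir nirharufu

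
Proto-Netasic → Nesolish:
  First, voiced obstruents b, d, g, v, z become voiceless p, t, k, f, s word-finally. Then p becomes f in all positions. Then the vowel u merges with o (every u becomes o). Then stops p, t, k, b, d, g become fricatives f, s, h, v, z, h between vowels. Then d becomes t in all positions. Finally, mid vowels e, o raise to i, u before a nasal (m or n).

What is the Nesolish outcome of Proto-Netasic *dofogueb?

Nesolish: *dofogueb > dofoguep > dofoguef > dofogoef > dofohoef > tofohoef  (by final devoicing, unconditioned shift, vowel merger, intervocalic lenition, unconditioned shift)

tofohoef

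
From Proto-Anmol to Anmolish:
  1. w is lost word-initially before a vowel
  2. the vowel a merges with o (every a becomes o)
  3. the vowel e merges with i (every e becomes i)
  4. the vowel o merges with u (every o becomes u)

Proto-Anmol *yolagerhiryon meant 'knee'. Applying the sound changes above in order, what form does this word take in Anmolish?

yulugirhiryun

Anmolish: start from *yolagerhiryon.
  rule 1: no change — yolagerhiryon
  rule 2 (vowel merger): yolagerhiryon → yologerhiryon
  rule 3 (vowel merger): yologerhiryon → yologirhiryon
  rule 4 (vowel merger): yologirhiryon → yulugirhiryun
  ⇒ Anmolish yulugirhiryun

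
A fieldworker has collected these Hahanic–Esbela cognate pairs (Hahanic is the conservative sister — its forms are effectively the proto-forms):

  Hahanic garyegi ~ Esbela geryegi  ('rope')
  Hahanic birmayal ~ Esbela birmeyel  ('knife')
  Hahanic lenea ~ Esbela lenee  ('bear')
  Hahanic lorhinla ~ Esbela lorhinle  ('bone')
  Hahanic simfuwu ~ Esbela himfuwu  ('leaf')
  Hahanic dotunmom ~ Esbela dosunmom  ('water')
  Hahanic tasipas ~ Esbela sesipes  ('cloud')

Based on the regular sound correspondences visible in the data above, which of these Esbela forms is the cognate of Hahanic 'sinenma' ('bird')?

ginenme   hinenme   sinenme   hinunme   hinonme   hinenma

simfuwu ~ himfuwu — Hahanic s corresponds to Esbela h word-initially before a front vowel.
lorhinla ~ lorhinle — Hahanic a corresponds to Esbela e word-finally.
Applying these to Hahanic 'sinenma':
  sinenma → hinenma   (s→h word-initially before a front vowel)
  hinenma → hinenme   (a→e word-finally)
So the Esbela cognate is 'hinenme'.

hinenme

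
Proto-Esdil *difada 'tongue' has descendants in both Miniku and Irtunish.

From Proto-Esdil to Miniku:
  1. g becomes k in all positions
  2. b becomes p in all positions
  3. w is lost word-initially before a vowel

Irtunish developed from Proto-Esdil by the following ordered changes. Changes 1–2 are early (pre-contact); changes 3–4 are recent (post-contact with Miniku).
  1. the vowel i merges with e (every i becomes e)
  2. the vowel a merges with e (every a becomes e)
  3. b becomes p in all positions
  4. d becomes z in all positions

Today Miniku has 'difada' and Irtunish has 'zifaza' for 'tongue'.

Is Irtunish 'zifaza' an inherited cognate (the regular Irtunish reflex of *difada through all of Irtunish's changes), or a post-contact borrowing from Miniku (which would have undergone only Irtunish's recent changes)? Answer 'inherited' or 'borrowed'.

If inherited, *difada would pass through all of Irtunish's changes:
Irtunish: *difada
  difada → defada   [vowel merger]
  defada → defede   [vowel merger]
  defede (rule 3 does not apply)
  defede → zefeze   [unconditioned shift]
  giving Irtunish zefeze.
If borrowed from Miniku 'difada' after the early changes, it would undergo only the recent ones:
  rule 3 (unconditioned shift): no change (difada)
  rule 4 (unconditioned shift): difada → zifaza
  ⇒ as a loan: zifaza
Irtunish 'zifaza' matches the loan outcome 'zifaza', not the inherited 'zefeze' — it skipped the early Irtunish changes, so it was borrowed from Miniku.

borrowed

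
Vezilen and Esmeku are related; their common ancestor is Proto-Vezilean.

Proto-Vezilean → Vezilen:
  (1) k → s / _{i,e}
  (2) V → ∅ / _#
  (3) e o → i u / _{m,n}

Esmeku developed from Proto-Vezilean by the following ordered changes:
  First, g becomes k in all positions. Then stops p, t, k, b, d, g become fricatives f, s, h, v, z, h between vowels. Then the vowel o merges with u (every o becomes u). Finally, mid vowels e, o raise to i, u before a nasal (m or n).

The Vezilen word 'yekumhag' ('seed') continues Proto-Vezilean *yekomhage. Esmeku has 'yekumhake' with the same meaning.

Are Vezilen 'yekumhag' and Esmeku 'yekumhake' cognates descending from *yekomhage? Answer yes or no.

no

Derive the expected Esmeku reflex of *yekomhage:
Esmeku: start from *yekomhage.
  rule 1 (unconditioned shift): yekomhage → yekomhake
  rule 2 (intervocalic lenition): yekomhake → yehomhahe
  rule 3 (vowel merger): yehomhahe → yehumhahe
  rule 4: no change — yehumhahe
  ⇒ Esmeku yehumhahe
The regular Esmeku reflex would be 'yehumhahe', but the attested form is 'yekumhake'. The correspondence is irregular, so they are not cognates (the Esmeku form has a different source).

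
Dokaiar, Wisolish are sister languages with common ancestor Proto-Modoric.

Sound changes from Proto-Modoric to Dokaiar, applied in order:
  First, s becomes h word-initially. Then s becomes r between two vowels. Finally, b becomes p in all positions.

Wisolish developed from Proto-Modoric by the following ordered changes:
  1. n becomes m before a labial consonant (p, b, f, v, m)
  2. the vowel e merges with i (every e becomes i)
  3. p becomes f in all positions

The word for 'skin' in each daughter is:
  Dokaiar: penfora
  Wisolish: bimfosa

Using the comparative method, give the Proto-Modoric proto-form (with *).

*benfosa

Position 6: Dokaiar has r, Wisolish has s. Wisolish preserves s here (none of its changes turn any other segment into s), so the proto-segment is *s.
Position 2: Dokaiar has e, Wisolish has i. Dokaiar preserves e here (none of its changes turn any other segment into e), so the proto-segment is *e.
Continuing position by position gives *benfosa; check it forward:
Dokaiar: *benfosa > benfora > penfora  (by rhotacism, unconditioned shift)
Wisolish: *benfosa > bemfosa > bimfosa  (by nasal place assimilation, vowel merger)
Only *benfosa yields all of Dokaiar penfora, Wisolish bimfosa.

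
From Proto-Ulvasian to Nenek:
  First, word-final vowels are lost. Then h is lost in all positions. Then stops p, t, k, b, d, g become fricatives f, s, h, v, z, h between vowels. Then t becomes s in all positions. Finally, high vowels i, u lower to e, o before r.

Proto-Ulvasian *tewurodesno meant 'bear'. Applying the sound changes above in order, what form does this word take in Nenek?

Nenek: *tewurodesno > tewurodesn > tewurozesn > sewurozesn > seworozesn  (by apocope, intervocalic lenition, unconditioned shift, pre-rhotic lowering)

seworozesn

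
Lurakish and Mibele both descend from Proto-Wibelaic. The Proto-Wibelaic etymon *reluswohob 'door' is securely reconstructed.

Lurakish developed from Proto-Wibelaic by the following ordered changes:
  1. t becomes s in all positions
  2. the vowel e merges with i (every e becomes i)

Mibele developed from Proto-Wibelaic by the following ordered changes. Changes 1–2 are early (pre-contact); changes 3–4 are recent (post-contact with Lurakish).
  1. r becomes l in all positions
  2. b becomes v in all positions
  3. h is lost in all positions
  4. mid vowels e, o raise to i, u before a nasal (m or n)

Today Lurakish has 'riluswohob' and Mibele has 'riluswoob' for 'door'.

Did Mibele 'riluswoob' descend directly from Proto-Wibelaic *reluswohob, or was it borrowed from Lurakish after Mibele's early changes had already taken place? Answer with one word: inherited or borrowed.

If inherited, *reluswohob would pass through all of Mibele's changes:
Mibele: *reluswohob > leluswohob > leluswohov > leluswoov  (by unconditioned shift, unconditioned shift, h-loss)
If borrowed from Lurakish 'riluswohob' after the early changes, it would undergo only the recent ones:
  rule 3 (h-loss): riluswohob → riluswoob
  rule 4 (pre-nasal raising): no change (riluswoob)
  ⇒ as a loan: riluswoob
Mibele 'riluswoob' matches the loan outcome 'riluswoob', not the inherited 'leluswoov' — it skipped the early Mibele changes, so it was borrowed from Lurakish.

borrowed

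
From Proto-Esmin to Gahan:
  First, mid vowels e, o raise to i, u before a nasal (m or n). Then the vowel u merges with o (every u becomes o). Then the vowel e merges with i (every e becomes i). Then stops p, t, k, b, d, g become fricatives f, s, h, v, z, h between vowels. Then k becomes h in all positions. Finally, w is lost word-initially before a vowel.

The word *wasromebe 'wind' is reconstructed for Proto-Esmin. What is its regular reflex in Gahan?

asromivi

Gahan: *wasromebe > wasrumebe > wasromebe > wasromibi > wasromivi > asromivi  (by pre-nasal raising, vowel merger, vowel merger, intervocalic lenition, glide loss)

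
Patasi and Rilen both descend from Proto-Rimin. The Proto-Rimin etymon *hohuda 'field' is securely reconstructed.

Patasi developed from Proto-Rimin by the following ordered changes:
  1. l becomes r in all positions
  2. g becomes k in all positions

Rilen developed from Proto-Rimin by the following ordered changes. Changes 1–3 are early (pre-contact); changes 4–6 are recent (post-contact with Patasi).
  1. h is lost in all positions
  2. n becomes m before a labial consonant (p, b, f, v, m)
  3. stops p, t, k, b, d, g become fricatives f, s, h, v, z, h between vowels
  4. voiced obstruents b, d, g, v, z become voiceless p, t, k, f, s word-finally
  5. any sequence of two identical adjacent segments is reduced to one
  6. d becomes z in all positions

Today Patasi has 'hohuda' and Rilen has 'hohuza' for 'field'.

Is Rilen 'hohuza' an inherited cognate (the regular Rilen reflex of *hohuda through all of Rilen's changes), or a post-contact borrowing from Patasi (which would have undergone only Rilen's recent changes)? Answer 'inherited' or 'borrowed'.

borrowed

If inherited, *hohuda would pass through all of Rilen's changes:
Rilen: start from *hohuda.
  rule 1 (h-loss): hohuda → ouda
  rule 2: no change — ouda
  rule 3 (intervocalic lenition): ouda → ouza
  rule 4: no change — ouza
  rule 5: no change — ouza
  rule 6: no change — ouza
  ⇒ Rilen ouza
If borrowed from Patasi 'hohuda' after the early changes, it would undergo only the recent ones:
  rule 4 (final devoicing): no change (hohuda)
  rule 5 (degemination): no change (hohuda)
  rule 6 (unconditioned shift): hohuda → hohuza
  ⇒ as a loan: hohuza
Rilen 'hohuza' matches the loan outcome 'hohuza', not the inherited 'ouza' — it skipped the early Rilen changes, so it was borrowed from Patasi.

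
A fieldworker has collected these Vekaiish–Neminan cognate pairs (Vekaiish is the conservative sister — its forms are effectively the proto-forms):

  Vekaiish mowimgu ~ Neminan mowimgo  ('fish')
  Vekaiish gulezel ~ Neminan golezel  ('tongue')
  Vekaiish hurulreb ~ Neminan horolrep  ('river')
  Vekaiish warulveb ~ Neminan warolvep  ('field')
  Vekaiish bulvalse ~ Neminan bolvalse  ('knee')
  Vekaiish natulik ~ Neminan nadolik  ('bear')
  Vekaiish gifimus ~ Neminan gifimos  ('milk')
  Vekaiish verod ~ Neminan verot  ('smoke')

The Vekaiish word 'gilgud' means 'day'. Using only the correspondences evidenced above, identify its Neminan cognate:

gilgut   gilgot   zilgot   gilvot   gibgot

gulezel ~ golezel, hurulreb ~ horolrep — Vekaiish u corresponds to Neminan o after a consonant, before a consonant other than r, m, n, p, b, f, v.
verod ~ verot — Vekaiish d corresponds to Neminan t word-finally.
Applying these to Vekaiish 'gilgud':
  gilgud → gilgod   (u→o after a consonant, before a consonant other than r, m, n, p, b, f, v)
  gilgod → gilgot   (d→t word-finally)
So the Neminan cognate is 'gilgot'.

gilgot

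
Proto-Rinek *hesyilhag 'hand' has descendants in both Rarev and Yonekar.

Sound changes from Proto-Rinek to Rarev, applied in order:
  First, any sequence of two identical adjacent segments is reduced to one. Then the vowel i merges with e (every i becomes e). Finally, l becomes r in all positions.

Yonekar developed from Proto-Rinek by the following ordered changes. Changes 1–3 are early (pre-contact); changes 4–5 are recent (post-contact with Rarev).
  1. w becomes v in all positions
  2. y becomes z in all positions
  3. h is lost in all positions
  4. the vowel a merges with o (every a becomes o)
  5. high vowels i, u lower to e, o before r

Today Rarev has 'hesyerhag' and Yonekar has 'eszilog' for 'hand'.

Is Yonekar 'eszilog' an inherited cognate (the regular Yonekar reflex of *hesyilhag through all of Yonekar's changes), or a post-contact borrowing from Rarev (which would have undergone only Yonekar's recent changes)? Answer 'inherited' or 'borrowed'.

If inherited, *hesyilhag would pass through all of Yonekar's changes:
Yonekar: *hesyilhag > heszilhag > eszilag > eszilog  (by unconditioned shift, h-loss, vowel merger)
If borrowed from Rarev 'hesyerhag' after the early changes, it would undergo only the recent ones:
  rule 4 (vowel merger): hesyerhag → hesyerhog
  rule 5 (pre-rhotic lowering): no change (hesyerhog)
  ⇒ as a loan: hesyerhog
Yonekar 'eszilog' matches the inherited outcome exactly, so it is an inherited cognate, not a loan.

inherited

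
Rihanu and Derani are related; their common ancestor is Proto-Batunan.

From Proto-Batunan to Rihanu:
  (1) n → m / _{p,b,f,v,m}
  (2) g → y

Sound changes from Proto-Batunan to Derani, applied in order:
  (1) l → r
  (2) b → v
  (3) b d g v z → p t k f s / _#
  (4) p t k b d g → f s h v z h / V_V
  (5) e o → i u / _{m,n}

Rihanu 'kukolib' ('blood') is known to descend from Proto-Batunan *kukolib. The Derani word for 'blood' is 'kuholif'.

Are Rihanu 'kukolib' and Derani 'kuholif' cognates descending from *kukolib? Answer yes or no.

no

Derive the expected Derani reflex of *kukolib:
Derani: start from *kukolib.
  rule 1 (unconditioned shift): kukolib → kukorib
  rule 2 (unconditioned shift): kukorib → kukoriv
  rule 3 (final devoicing): kukoriv → kukorif
  rule 4 (intervocalic lenition): kukorif → kuhorif
  rule 5: no change — kuhorif
  ⇒ Derani kuhorif
The regular Derani reflex would be 'kuhorif', but the attested form is 'kuholif'. The correspondence is irregular, so they are not cognates (the Derani form has a different source).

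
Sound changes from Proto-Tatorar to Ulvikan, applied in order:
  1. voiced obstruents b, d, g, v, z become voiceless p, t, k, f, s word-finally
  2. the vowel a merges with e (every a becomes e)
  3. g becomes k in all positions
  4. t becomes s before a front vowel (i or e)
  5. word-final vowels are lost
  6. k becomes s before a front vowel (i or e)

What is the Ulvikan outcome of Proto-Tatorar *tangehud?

Ulvikan: *tangehud
  tangehud → tangehut   [final devoicing]
  tangehut → tengehut   [vowel merger]
  tengehut → tenkehut   [unconditioned shift]
  tenkehut → senkehut   [palatalisation]
  senkehut (rule 5 does not apply)
  senkehut → sensehut   [palatalisation]
  giving Ulvikan sensehut.

sensehut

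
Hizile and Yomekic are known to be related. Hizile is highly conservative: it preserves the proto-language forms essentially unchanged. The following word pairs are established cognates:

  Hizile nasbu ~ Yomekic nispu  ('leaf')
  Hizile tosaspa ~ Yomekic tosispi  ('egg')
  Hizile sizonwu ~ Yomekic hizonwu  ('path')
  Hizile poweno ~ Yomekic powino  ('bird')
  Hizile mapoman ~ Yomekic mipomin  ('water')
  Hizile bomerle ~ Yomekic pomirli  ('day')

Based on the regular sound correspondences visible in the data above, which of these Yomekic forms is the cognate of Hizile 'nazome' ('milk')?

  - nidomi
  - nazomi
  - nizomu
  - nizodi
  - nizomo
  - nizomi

nasbu ~ nispu, tosaspa ~ tosispi — Hizile a corresponds to Yomekic i after a consonant, before a consonant other than r, m, n, p, b, f, v.
bomerle ~ pomirli — Hizile e corresponds to Yomekic i word-finally.
Applying these to Hizile 'nazome':
  nazome → nizome   (a→i after a consonant, before a consonant other than r, m, n, p, b, f, v)
  nizome → nizomi   (e→i word-finally)
So the Yomekic cognate is 'nizomi'.

nizomi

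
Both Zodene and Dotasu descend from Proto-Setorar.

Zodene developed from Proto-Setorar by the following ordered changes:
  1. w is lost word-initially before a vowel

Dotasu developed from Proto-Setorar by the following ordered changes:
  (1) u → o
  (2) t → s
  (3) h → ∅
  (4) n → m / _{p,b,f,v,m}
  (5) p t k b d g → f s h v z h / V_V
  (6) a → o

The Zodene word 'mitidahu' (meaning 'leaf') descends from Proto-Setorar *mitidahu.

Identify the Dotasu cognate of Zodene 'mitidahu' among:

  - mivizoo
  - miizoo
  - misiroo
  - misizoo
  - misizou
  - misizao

Dotasu: *mitidahu
  mitidahu → mitidaho   [vowel merger]
  mitidaho → misidaho   [unconditioned shift]
  misidaho → misidao   [h-loss]
  misidao (rule 4 does not apply)
  misidao → misizao   [intervocalic lenition]
  misizao → misizoo   [vowel merger]
  giving Dotasu misizoo.
Among the options, 'misizoo' alone shows every Dotasu change applied in order.

misizoo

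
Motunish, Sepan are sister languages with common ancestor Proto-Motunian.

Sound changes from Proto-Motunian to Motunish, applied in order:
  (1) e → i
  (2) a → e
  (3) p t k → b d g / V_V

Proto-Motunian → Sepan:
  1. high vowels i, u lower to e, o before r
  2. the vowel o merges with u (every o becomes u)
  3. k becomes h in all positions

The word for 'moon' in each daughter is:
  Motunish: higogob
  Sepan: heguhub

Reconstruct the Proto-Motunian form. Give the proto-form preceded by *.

*hegokob

Position 6: Motunish has o, Sepan has u. Motunish preserves o here (none of its changes turn any other segment into o), so the proto-segment is *o.
Position 5: Motunish has g, Sepan has h. Taking the neighbouring segments as reconstructed: Motunish g could go back to *k or *g; Sepan h could go back to *k or *h — the one source consistent with every daughter is *k.
Position 4: Motunish has o, Sepan has u. Motunish preserves o here (none of its changes turn any other segment into o), so the proto-segment is *o.
Verify the candidate proto-form against each daughter:
Motunish: *hegokob
  hegokob → higokob   [vowel merger]
  higokob (rule 2 does not apply)
  higokob → higogob   [intervocalic voicing]
  giving Motunish higogob.
Sepan: *hegokob
  hegokob (rule 1 does not apply)
  hegokob → hegukub   [vowel merger]
  hegukub → heguhub   [unconditioned shift]
  giving Sepan heguhub.
*hegokob is the unique common source.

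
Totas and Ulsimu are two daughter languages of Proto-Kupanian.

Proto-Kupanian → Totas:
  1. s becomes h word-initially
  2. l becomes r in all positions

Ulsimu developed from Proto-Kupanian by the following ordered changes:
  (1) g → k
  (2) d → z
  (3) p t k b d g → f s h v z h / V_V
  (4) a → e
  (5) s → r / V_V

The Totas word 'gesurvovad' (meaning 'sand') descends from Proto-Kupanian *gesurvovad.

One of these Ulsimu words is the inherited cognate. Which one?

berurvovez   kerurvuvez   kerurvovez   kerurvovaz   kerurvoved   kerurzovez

Ulsimu: *gesurvovad
  gesurvovad → kesurvovad   [unconditioned shift]
  kesurvovad → kesurvovaz   [unconditioned shift]
  kesurvovaz (rule 3 does not apply)
  kesurvovaz → kesurvovez   [vowel merger]
  kesurvovez → kerurvovez   [rhotacism]
  giving Ulsimu kerurvovez.
The other candidates each miss or misapply at least one Ulsimu change.

kerurvovez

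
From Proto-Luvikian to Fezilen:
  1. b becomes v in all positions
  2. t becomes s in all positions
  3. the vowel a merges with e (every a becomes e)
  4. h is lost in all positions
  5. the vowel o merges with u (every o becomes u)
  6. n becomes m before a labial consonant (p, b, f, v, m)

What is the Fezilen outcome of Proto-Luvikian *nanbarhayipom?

nemvereyipum

Fezilen: start from *nanbarhayipom.
  rule 1 (unconditioned shift): nanbarhayipom → nanvarhayipom
  rule 2: no change — nanvarhayipom
  rule 3 (vowel merger): nanvarhayipom → nenverheyipom
  rule 4 (h-loss): nenverheyipom → nenvereyipom
  rule 5 (vowel merger): nenvereyipom → nenvereyipum
  rule 6 (nasal place assimilation): nenvereyipum → nemvereyipum
  ⇒ Fezilen nemvereyipum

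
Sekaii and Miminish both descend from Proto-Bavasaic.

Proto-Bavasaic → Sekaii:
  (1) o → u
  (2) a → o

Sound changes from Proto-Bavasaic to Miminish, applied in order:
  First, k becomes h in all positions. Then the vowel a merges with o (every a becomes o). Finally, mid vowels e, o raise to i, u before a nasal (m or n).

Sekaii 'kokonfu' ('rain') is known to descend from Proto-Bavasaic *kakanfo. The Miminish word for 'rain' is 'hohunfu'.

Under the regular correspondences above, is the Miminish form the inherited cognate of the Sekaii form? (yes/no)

no

Derive the expected Miminish reflex of *kakanfo:
Miminish: *kakanfo > hahanfo > hohonfo > hohunfo  (by unconditioned shift, vowel merger, pre-nasal raising)
The regular Miminish reflex would be 'hohunfo', but the attested form is 'hohunfu'. The correspondence is irregular, so they are not cognates (the Miminish form has a different source).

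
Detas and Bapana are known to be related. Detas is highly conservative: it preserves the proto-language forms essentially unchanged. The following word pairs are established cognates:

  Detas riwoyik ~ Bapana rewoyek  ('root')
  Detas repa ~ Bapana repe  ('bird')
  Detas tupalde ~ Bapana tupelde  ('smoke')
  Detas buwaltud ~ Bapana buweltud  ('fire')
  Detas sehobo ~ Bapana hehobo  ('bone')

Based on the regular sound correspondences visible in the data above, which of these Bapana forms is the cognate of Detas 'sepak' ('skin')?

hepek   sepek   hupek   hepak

sehobo ~ hehobo — Detas s corresponds to Bapana h word-initially before a front vowel.
tupalde ~ tupelde, buwaltud ~ buweltud — Detas a corresponds to Bapana e after a consonant, before a consonant other than r, m, n, p, b, f, v.
Applying these to Detas 'sepak':
  sepak → hepak   (s→h word-initially before a front vowel)
  hepak → hepek   (a→e after a consonant, before a consonant other than r, m, n, p, b, f, v)
So the Bapana cognate is 'hepek'.

hepek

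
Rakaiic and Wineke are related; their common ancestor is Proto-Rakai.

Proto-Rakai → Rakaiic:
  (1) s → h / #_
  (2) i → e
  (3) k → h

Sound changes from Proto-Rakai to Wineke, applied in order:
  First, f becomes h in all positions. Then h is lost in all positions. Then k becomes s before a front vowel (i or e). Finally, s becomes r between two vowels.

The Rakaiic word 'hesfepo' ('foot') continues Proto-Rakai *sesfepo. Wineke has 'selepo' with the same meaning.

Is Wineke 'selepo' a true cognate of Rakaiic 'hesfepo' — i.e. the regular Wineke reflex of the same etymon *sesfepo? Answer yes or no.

Derive the expected Wineke reflex of *sesfepo:
Wineke: *sesfepo
  sesfepo → seshepo   [unconditioned shift]
  seshepo → sesepo   [h-loss]
  sesepo (rule 3 does not apply)
  sesepo → serepo   [rhotacism]
  giving Wineke serepo.
The regular Wineke reflex would be 'serepo', but the attested form is 'selepo'. The correspondence is irregular, so they are not cognates (the Wineke form has a different source).

no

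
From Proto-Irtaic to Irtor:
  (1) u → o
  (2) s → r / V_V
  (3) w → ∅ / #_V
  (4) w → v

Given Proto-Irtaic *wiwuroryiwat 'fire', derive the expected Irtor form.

ivororyivat

Irtor: *wiwuroryiwat > wiwororyiwat > iwororyiwat > ivororyivat  (by vowel merger, glide loss, unconditioned shift)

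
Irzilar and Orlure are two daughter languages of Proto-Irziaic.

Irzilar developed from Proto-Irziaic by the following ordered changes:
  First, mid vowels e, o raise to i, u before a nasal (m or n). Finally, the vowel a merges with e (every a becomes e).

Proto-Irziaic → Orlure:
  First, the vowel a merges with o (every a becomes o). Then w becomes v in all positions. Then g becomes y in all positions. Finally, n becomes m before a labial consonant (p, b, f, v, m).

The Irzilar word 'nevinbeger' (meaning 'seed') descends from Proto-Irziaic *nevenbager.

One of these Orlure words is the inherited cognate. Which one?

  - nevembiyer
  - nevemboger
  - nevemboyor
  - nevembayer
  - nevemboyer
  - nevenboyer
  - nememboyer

Orlure: *nevenbager
  nevenbager → nevenboger   [vowel merger]
  nevenboger (rule 2 does not apply)
  nevenboger → nevenboyer   [unconditioned shift]
  nevenboyer → nevemboyer   [nasal place assimilation]
  giving Orlure nevemboyer.
The other candidates each miss or misapply at least one Orlure change.

nevemboyer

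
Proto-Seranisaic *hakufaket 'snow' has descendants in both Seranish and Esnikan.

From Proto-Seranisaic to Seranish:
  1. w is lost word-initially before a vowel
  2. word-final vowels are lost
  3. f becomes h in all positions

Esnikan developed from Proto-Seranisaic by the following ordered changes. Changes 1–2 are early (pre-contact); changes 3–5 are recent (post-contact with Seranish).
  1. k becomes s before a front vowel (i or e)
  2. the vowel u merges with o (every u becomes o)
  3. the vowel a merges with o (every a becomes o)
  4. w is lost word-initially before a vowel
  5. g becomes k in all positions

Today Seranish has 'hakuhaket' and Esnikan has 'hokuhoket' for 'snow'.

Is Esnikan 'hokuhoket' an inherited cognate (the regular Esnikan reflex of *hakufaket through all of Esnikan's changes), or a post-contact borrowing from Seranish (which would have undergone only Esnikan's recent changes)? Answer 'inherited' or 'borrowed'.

borrowed

If inherited, *hakufaket would pass through all of Esnikan's changes:
Esnikan: start from *hakufaket.
  rule 1 (palatalisation): hakufaket → hakufaset
  rule 2 (vowel merger): hakufaset → hakofaset
  rule 3 (vowel merger): hakofaset → hokofoset
  rule 4: no change — hokofoset
  rule 5: no change — hokofoset
  ⇒ Esnikan hokofoset
If borrowed from Seranish 'hakuhaket' after the early changes, it would undergo only the recent ones:
  rule 3 (vowel merger): hakuhaket → hokuhoket
  rule 4 (glide loss): no change (hokuhoket)
  rule 5 (unconditioned shift): no change (hokuhoket)
  ⇒ as a loan: hokuhoket
Esnikan 'hokuhoket' matches the loan outcome 'hokuhoket', not the inherited 'hokofoset' — it skipped the early Esnikan changes, so it was borrowed from Seranish.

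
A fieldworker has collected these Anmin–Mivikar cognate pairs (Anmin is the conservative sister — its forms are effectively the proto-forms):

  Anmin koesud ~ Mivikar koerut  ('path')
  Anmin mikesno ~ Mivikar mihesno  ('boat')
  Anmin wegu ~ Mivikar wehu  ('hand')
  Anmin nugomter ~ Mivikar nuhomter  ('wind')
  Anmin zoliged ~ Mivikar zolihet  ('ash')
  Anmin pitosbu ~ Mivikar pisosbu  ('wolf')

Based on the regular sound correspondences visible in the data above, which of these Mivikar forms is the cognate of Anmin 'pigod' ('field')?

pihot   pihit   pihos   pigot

pihot

nugomter ~ nuhomter — Anmin g corresponds to Mivikar h between vowels (before a back vowel).
koesud ~ koerut, zoliged ~ zolihet — Anmin d corresponds to Mivikar t word-finally.
Applying these to Anmin 'pigod':
  pigod → pihod   (g→h between vowels (before a back vowel))
  pihod → pihot   (d→t word-finally)
So the Mivikar cognate is 'pihot'.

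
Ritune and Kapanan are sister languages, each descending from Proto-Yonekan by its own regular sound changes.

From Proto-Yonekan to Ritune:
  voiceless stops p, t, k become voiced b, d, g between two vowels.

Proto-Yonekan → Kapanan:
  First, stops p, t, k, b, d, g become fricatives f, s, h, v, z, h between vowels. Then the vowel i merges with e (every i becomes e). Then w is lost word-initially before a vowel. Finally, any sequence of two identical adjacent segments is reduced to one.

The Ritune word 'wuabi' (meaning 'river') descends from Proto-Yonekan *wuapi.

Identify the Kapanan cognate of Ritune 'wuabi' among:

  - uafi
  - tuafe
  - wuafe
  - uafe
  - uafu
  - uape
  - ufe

uafe

Kapanan: *wuapi > wuafi > wuafe > uafe  (by intervocalic lenition, vowel merger, glide loss)
The other candidates each miss or misapply at least one Kapanan change.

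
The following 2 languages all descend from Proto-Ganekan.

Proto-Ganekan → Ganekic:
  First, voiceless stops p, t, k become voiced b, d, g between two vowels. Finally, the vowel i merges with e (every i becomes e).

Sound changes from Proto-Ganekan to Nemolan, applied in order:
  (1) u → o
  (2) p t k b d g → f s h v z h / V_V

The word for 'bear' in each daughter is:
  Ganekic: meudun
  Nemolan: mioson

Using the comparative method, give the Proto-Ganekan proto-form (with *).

*miutun

Position 5: Ganekic has u, Nemolan has o. Ganekic preserves u here (none of its changes turn any other segment into u), so the proto-segment is *u.
Position 2: Ganekic has e, Nemolan has i. Nemolan preserves i here (none of its changes turn any other segment into i), so the proto-segment is *i.
This points to *miutun. Verify forward in each daughter:
Ganekic: start from *miutun.
  rule 1 (intervocalic voicing): miutun → miudun
  rule 2 (vowel merger): miudun → meudun
  ⇒ Ganekic meudun
Nemolan: *miutun > mioton > mioson  (by vowel merger, intervocalic lenition)
No other proto-form is consistent with every reflex, so the reconstruction is *miutun.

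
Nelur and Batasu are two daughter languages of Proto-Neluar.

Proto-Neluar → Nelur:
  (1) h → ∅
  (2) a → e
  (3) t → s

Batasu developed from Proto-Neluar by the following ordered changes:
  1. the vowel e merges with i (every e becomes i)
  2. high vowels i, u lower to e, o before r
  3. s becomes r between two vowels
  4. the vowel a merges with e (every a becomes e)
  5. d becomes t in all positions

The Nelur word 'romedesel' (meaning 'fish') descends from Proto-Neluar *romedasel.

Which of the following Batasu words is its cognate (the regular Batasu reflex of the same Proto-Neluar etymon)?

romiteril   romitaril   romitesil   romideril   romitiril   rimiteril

Batasu: *romedasel
  romedasel → romidasil   [vowel merger]
  romidasil (rule 2 does not apply)
  romidasil → romidaril   [rhotacism]
  romidaril → romideril   [vowel merger]
  romideril → romiteril   [unconditioned shift]
  giving Batasu romiteril.
Among the options, 'romiteril' alone shows every Batasu change applied in order.

romiteril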